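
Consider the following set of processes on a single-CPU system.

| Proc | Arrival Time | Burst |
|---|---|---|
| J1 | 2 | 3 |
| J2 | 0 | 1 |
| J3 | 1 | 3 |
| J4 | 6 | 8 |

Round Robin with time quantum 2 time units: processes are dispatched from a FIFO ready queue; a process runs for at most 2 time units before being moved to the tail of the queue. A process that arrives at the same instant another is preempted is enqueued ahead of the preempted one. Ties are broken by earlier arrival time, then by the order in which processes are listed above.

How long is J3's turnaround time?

5

Timeline: | J2 0-1 | J3 1-3 | J1 3-5 | J3 5-6 | J1 6-7 | J4 7-15 |
Completion: J1=7  J2=1  J3=6  J4=15
Turnaround(J3) = completion − arrival = 6 − 1 = 5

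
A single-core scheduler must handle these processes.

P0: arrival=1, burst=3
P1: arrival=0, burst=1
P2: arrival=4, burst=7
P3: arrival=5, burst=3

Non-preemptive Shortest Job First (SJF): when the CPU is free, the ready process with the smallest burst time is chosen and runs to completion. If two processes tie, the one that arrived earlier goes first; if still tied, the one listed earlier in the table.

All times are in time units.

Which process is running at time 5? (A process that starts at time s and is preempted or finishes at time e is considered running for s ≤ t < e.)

Timeline: | P1 0-1 | P0 1-4 | P2 4-11 | P3 11-14 |
Completion: P0=4  P1=1  P2=11  P3=14
Turnaround (C−A): P0=3  P1=1  P2=7  P3=9

P2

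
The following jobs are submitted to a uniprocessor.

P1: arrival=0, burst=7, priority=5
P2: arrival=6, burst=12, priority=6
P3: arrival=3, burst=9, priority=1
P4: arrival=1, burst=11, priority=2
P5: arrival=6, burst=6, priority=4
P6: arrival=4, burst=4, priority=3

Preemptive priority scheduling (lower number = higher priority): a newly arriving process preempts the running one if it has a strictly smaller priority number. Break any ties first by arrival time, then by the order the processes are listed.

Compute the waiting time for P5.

19

Timeline: | P1 0-1 | P4 1-3 | P3 3-12 | P4 12-21 | P6 21-25 | P5 25-31 | P1 31-37 | P2 37-49 |
Completion: P1=37  P2=49  P3=12  P4=21  P5=31  P6=25
Waiting(P5) = turnaround − burst = 25 − 6 = 19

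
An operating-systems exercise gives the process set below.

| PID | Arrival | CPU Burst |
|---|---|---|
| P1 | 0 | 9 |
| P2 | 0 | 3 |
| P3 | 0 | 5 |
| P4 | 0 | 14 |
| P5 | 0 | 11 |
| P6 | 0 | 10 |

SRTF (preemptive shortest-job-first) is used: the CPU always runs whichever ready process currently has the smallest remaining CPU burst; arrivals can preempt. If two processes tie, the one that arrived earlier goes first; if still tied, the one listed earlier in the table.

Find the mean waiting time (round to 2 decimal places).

Gantt: | P2 0-3 | P3 3-8 | P1 8-17 | P6 17-27 | P5 27-38 | P4 38-52 |
Completion: P1=17  P2=3  P3=8  P4=52  P5=38  P6=27
Waiting times: P1=8, P2=0, P3=3, P4=38, P5=27, P6=17
Average waiting = (8+0+3+38+27+17) / 6 = 93/6 = 15.50

15.50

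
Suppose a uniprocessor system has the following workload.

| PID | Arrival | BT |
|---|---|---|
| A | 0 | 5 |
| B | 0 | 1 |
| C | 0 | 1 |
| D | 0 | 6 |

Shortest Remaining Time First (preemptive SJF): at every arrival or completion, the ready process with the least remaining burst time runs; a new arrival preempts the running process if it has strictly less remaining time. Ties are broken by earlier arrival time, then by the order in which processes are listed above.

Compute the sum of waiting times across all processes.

Timeline: | B 0-1 | C 1-2 | A 2-7 | D 7-13 |
Completion: A=7  B=1  C=2  D=13
Turnaround (C−A): A=7  B=1  C=2  D=13
Waiting = turnaround − burst: A=2, B=0, C=1, D=7
Total waiting = 2 + 0 + 1 + 7 = 10

10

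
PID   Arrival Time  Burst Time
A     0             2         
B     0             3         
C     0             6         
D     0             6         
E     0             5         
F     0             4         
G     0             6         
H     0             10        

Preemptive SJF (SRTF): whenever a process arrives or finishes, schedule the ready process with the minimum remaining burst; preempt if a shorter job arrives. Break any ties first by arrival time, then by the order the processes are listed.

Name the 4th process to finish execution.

Schedule: | A 0-2 | B 2-5 | F 5-9 | E 9-14 | C 14-20 | D 20-26 | G 26-32 | H 32-42 |
Completion: A=2  B=5  C=20  D=26  E=14  F=9  G=32  H=42
Turnaround (C−A): A=2  B=5  C=20  D=26  E=14  F=9  G=32  H=42
Finish order: A → B → F → E → C → D → G → H

E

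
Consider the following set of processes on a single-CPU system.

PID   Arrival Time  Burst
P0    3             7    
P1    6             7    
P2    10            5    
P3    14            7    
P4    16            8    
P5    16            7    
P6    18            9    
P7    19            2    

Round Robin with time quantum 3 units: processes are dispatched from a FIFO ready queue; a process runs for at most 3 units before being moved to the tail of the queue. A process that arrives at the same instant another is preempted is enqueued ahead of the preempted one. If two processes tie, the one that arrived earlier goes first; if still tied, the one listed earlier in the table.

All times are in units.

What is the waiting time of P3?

28

Timeline: | idle 0-3 | P0 3-6 | P1 6-9 | P0 9-12 | P1 12-15 | P2 15-18 | P0 18-19 | P3 19-22 | P1 22-23 | P4 23-26 | P5 26-29 | P6 29-32 | P2 32-34 | P7 34-36 | P3 36-39 | P4 39-42 | P5 42-45 | P6 45-48 | P3 48-49 | P4 49-51 | P5 51-52 | P6 52-55 |
Completion: P0=19  P1=23  P2=34  P3=49  P4=51  P5=52  P6=55  P7=36
Turnaround (C−A): P0=16  P1=17  P2=24  P3=35  P4=35  P5=36  P6=37  P7=17
Waiting(P3) = turnaround − burst = 35 − 7 = 28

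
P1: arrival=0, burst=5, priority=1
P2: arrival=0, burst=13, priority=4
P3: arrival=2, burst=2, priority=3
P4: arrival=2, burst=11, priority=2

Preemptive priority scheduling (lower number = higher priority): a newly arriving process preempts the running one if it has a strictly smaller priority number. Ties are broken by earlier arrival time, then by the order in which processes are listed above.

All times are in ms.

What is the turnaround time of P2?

Timeline: | P1 0-5 | P4 5-16 | P3 16-18 | P2 18-31 |
Completion: P1=5  P2=31  P3=18  P4=16
Turnaround (C−A): P1=5  P2=31  P3=16  P4=14
Turnaround(P2) = completion − arrival = 31 − 0 = 31

31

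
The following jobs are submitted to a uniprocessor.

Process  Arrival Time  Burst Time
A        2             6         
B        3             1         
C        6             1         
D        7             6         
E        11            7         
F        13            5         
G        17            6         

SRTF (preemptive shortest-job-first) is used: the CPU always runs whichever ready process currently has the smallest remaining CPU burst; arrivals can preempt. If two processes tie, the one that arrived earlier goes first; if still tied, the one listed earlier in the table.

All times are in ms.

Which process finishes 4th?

D

Schedule: | idle 0-2 | A 2-3 | B 3-4 | A 4-6 | C 6-7 | A 7-10 | D 10-16 | F 16-21 | G 21-27 | E 27-34 |
Completion: A=10  B=4  C=7  D=16  E=34  F=21  G=27
Turnaround (C−A): A=8  B=1  C=1  D=9  E=23  F=8  G=10
Finish order: B → C → A → D → F → G → E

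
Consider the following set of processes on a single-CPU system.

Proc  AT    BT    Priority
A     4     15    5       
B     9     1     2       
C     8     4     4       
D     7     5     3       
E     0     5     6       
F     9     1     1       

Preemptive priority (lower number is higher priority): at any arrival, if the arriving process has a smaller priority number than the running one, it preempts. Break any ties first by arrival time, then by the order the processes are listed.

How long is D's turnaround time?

7

Gantt: | E 0-4 | A 4-7 | D 7-9 | F 9-10 | B 10-11 | D 11-14 | C 14-18 | A 18-30 | E 30-31 |
Completion: A=30  B=11  C=18  D=14  E=31  F=10
Turnaround(D) = completion − arrival = 14 − 7 = 7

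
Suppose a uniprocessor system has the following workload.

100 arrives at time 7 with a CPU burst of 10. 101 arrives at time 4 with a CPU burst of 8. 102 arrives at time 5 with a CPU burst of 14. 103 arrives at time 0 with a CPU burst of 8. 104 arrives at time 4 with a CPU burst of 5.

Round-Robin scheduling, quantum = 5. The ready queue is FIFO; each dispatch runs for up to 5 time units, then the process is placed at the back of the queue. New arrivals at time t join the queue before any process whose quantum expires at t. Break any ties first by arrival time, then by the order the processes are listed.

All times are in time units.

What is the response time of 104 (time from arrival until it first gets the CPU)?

6

Gantt: | 103 0-5 | 101 5-10 | 104 10-15 | 102 15-20 | 103 20-23 | 100 23-28 | 101 28-31 | 102 31-36 | 100 36-41 | 102 41-45 |
Completion: 100=41  101=31  102=45  103=23  104=15
Turnaround (C−A): 100=34  101=27  102=40  103=23  104=11
Response(104) = first start − arrival = 10 − 4 = 6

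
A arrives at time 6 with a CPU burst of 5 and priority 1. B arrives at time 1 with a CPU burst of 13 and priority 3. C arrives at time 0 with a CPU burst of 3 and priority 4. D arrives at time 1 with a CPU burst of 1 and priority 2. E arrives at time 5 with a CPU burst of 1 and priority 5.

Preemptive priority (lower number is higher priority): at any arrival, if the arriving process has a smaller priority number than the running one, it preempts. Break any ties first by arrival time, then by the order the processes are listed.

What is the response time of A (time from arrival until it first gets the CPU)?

0

Gantt: | C 0-1 | D 1-2 | B 2-6 | A 6-11 | B 11-20 | C 20-22 | E 22-23 |
Completion: A=11  B=20  C=22  D=2  E=23
Response(A) = first start − arrival = 6 − 6 = 0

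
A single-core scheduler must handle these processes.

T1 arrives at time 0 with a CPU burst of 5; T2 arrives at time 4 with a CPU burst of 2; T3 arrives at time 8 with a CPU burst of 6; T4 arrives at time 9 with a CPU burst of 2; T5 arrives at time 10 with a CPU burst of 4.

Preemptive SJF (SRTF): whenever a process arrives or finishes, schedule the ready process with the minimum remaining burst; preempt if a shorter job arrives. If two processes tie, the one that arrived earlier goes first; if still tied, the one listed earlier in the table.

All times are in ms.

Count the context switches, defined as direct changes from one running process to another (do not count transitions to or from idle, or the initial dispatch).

Schedule: | T1 0-5 | T2 5-7 | idle 7-8 | T3 8-9 | T4 9-11 | T5 11-15 | T3 15-20 |
Completion: T1=5  T2=7  T3=20  T4=11  T5=15

4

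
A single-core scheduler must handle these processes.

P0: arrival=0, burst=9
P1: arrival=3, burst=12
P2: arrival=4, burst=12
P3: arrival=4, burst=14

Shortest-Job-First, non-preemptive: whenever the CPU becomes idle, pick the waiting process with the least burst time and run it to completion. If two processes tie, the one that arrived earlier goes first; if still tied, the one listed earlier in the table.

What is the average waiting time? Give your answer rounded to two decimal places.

Schedule: | P0 0-9 | P1 9-21 | P2 21-33 | P3 33-47 |
Completion: P0=9  P1=21  P2=33  P3=47
Turnaround (C−A): P0=9  P1=18  P2=29  P3=43
Waiting times: P0=0, P1=6, P2=17, P3=29
Average waiting = (0+6+17+29) / 4 = 52/4 = 13.00

13.00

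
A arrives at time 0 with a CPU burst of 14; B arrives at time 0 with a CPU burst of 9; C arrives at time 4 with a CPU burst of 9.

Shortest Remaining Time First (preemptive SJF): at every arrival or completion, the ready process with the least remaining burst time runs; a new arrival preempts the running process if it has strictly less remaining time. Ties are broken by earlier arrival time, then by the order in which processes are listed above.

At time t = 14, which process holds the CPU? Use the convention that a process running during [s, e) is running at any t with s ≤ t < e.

C

Gantt: | B 0-9 | C 9-18 | A 18-32 |
Completion: A=32  B=9  C=18
Turnaround (C−A): A=32  B=9  C=14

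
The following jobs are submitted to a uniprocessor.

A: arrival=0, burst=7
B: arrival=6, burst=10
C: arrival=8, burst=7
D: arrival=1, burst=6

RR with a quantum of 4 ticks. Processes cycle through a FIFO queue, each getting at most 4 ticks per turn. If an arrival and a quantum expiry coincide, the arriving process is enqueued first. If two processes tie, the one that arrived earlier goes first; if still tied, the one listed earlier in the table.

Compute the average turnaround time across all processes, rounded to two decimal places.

Timeline: | A 0-4 | D 4-8 | A 8-11 | B 11-15 | C 15-19 | D 19-21 | B 21-25 | C 25-28 | B 28-30 |
Completion: A=11  B=30  C=28  D=21
Turnaround times: A=11, B=24, C=20, D=20
Average turnaround = (11+24+20+20) / 4 = 75/4 = 18.75

18.75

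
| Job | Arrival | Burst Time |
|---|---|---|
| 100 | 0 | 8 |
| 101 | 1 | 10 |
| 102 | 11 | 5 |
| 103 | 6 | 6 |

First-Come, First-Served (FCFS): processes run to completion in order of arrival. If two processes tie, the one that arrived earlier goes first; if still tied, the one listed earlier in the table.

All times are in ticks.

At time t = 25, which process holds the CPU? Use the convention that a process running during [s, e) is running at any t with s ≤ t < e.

102

Schedule: | 100 0-8 | 101 8-18 | 103 18-24 | 102 24-29 |
Completion: 100=8  101=18  102=29  103=24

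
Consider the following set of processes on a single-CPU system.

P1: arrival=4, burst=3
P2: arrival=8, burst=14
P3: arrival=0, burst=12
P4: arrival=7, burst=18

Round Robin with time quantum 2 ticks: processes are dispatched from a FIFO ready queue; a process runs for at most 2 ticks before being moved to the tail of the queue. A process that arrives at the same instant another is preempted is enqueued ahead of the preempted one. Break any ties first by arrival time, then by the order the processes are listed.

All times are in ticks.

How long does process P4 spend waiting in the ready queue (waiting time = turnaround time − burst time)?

22

Gantt: | P3 0-4 | P1 4-6 | P3 6-8 | P1 8-9 | P4 9-11 | P2 11-13 | P3 13-15 | P4 15-17 | P2 17-19 | P3 19-21 | P4 21-23 | P2 23-25 | P3 25-27 | P4 27-29 | P2 29-31 | P4 31-33 | P2 33-35 | P4 35-37 | P2 37-39 | P4 39-41 | P2 41-43 | P4 43-47 |
Completion: P1=9  P2=43  P3=27  P4=47
Turnaround (C−A): P1=5  P2=35  P3=27  P4=40
Waiting(P4) = turnaround − burst = 40 − 18 = 22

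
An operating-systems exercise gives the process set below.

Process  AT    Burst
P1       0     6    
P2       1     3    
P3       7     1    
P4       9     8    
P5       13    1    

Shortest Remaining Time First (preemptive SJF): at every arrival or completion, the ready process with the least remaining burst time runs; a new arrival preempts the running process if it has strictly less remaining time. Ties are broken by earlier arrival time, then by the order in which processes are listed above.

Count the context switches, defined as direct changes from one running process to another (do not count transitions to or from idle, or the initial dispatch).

Schedule: | P1 0-1 | P2 1-4 | P1 4-7 | P3 7-8 | P1 8-10 | P4 10-13 | P5 13-14 | P4 14-19 |
Completion: P1=10  P2=4  P3=8  P4=19  P5=14
Turnaround (C−A): P1=10  P2=3  P3=1  P4=10  P5=1

7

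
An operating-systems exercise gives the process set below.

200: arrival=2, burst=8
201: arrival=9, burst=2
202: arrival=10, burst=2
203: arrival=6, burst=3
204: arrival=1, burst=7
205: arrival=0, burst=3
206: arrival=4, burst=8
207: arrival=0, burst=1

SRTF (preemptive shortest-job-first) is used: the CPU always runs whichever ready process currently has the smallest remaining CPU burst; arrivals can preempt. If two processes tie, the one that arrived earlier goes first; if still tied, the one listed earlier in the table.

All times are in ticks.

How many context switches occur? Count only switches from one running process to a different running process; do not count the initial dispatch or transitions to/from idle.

Schedule: | 207 0-1 | 205 1-4 | 204 4-6 | 203 6-9 | 201 9-11 | 202 11-13 | 204 13-18 | 200 18-26 | 206 26-34 |
Completion: 200=26  201=11  202=13  203=9  204=18  205=4  206=34  207=1

8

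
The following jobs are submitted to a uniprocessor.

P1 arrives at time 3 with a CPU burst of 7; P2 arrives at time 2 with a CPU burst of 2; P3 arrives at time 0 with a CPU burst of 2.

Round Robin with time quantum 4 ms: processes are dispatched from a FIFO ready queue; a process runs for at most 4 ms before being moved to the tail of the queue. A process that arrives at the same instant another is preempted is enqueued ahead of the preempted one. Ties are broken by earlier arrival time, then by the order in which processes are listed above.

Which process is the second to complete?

Timeline: | P3 0-2 | P2 2-4 | P1 4-11 |
Completion: P1=11  P2=4  P3=2
Turnaround (C−A): P1=8  P2=2  P3=2
Finish order: P3 → P2 → P1

P2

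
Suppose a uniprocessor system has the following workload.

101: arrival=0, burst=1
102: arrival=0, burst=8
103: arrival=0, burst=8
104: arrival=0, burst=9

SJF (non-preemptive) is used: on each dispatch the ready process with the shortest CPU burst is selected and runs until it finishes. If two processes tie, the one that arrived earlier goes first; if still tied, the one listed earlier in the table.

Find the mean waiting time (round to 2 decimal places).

6.75

Timeline: | 101 0-1 | 102 1-9 | 103 9-17 | 104 17-26 |
Completion: 101=1  102=9  103=17  104=26
Turnaround (C−A): 101=1  102=9  103=17  104=26
Waiting times: 101=0, 102=1, 103=9, 104=17
Average waiting = (0+1+9+17) / 4 = 27/4 = 6.75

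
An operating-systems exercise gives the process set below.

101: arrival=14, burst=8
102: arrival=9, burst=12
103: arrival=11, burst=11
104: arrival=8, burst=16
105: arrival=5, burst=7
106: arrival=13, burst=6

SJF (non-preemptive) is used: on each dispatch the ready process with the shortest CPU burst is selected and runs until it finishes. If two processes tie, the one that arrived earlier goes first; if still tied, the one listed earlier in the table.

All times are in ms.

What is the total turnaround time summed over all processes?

Timeline: | idle 0-5 | 105 5-12 | 103 12-23 | 106 23-29 | 101 29-37 | 102 37-49 | 104 49-65 |
Completion: 101=37  102=49  103=23  104=65  105=12  106=29
Turnaround = completion − arrival: 101=23, 102=40, 103=12, 104=57, 105=7, 106=16
Total turnaround = 23 + 40 + 12 + 57 + 7 + 16 = 155

155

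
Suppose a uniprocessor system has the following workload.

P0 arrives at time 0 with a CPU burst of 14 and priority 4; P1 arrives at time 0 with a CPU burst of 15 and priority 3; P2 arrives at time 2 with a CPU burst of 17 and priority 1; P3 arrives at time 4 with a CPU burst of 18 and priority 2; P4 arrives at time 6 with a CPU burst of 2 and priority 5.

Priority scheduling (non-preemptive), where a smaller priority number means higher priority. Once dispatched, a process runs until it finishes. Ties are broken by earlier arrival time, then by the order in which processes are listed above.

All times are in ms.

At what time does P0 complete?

Schedule: | P1 0-15 | P2 15-32 | P3 32-50 | P0 50-64 | P4 64-66 |
Completion: P0=64  P1=15  P2=32  P3=50  P4=66

64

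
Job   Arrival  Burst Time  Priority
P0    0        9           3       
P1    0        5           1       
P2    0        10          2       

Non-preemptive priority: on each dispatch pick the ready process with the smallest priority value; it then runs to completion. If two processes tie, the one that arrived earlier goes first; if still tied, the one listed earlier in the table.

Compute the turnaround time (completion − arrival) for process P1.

Gantt: | P1 0-5 | P2 5-15 | P0 15-24 |
Completion: P0=24  P1=5  P2=15
Turnaround (C−A): P0=24  P1=5  P2=15
Turnaround(P1) = completion − arrival = 5 − 0 = 5

5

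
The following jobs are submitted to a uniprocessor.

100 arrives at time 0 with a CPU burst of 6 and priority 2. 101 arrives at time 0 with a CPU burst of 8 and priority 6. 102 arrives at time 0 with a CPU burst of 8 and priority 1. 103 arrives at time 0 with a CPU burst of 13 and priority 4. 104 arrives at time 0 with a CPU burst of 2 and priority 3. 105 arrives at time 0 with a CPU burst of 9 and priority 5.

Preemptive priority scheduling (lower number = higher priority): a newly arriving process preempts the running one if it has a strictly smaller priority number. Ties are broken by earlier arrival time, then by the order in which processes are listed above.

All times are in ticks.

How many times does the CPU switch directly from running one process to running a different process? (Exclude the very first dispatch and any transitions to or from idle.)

Timeline: | 102 0-8 | 100 8-14 | 104 14-16 | 103 16-29 | 105 29-38 | 101 38-46 |
Completion: 100=14  101=46  102=8  103=29  104=16  105=38
Turnaround (C−A): 100=14  101=46  102=8  103=29  104=16  105=38

5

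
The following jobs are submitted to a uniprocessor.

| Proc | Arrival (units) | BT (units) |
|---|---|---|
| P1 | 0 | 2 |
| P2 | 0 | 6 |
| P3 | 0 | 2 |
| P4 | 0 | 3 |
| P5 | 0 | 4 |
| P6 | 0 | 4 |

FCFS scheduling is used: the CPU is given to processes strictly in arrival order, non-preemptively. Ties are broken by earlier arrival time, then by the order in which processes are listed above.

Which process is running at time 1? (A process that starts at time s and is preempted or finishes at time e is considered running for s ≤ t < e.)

P1

Schedule: | P1 0-2 | P2 2-8 | P3 8-10 | P4 10-13 | P5 13-17 | P6 17-21 |
Completion: P1=2  P2=8  P3=10  P4=13  P5=17  P6=21
Turnaround (C−A): P1=2  P2=8  P3=10  P4=13  P5=17  P6=21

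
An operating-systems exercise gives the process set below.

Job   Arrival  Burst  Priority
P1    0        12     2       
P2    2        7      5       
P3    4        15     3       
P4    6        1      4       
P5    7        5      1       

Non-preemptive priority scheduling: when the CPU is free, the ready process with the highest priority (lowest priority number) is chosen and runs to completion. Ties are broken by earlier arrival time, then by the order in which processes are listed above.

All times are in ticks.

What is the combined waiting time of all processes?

Timeline: | P1 0-12 | P5 12-17 | P3 17-32 | P4 32-33 | P2 33-40 |
Completion: P1=12  P2=40  P3=32  P4=33  P5=17
Turnaround (C−A): P1=12  P2=38  P3=28  P4=27  P5=10
Waiting = turnaround − burst: P1=0, P2=31, P3=13, P4=26, P5=5
Total waiting = 0 + 31 + 13 + 26 + 5 = 75

75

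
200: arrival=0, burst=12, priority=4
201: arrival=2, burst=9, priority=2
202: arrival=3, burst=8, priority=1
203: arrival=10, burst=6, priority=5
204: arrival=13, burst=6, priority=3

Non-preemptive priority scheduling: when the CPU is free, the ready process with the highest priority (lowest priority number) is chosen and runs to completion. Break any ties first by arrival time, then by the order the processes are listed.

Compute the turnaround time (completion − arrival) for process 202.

Schedule: | 200 0-12 | 202 12-20 | 201 20-29 | 204 29-35 | 203 35-41 |
Completion: 200=12  201=29  202=20  203=41  204=35
Turnaround (C−A): 200=12  201=27  202=17  203=31  204=22
Turnaround(202) = completion − arrival = 20 − 3 = 17

17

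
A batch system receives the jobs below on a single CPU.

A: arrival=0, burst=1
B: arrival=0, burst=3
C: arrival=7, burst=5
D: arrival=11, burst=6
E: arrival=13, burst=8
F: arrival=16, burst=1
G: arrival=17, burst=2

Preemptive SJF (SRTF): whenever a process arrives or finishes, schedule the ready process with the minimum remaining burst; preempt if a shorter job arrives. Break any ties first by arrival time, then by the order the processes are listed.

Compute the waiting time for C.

0

Schedule: | A 0-1 | B 1-4 | idle 4-7 | C 7-12 | D 12-16 | F 16-17 | D 17-19 | G 19-21 | E 21-29 |
Completion: A=1  B=4  C=12  D=19  E=29  F=17  G=21
Turnaround (C−A): A=1  B=4  C=5  D=8  E=16  F=1  G=4
Waiting(C) = turnaround − burst = 5 − 5 = 0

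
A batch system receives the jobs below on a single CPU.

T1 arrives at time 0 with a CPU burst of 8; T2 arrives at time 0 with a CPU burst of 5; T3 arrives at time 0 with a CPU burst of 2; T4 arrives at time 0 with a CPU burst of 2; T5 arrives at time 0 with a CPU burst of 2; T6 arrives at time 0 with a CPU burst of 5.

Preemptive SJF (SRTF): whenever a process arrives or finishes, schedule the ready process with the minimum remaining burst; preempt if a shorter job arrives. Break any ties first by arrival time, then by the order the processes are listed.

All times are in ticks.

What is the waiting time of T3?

Gantt: | T3 0-2 | T4 2-4 | T5 4-6 | T2 6-11 | T6 11-16 | T1 16-24 |
Completion: T1=24  T2=11  T3=2  T4=4  T5=6  T6=16
Waiting(T3) = turnaround − burst = 2 − 2 = 0

0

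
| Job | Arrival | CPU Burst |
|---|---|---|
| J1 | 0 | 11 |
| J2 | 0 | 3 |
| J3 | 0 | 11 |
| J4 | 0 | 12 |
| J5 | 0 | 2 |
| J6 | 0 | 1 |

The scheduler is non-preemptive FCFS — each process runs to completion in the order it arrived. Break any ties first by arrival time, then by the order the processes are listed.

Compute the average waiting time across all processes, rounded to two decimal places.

Schedule: | J1 0-11 | J2 11-14 | J3 14-25 | J4 25-37 | J5 37-39 | J6 39-40 |
Completion: J1=11  J2=14  J3=25  J4=37  J5=39  J6=40
Turnaround (C−A): J1=11  J2=14  J3=25  J4=37  J5=39  J6=40
Waiting times: J1=0, J2=11, J3=14, J4=25, J5=37, J6=39
Average waiting = (0+11+14+25+37+39) / 6 = 126/6 = 21.00

21.00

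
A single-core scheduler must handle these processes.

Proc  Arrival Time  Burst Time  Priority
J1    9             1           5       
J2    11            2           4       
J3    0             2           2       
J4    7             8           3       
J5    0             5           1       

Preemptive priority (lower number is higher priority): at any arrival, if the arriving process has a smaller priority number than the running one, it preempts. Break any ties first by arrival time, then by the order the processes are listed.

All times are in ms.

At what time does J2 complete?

17

Gantt: | J5 0-5 | J3 5-7 | J4 7-15 | J2 15-17 | J1 17-18 |
Completion: J1=18  J2=17  J3=7  J4=15  J5=5
Turnaround (C−A): J1=9  J2=6  J3=7  J4=8  J5=5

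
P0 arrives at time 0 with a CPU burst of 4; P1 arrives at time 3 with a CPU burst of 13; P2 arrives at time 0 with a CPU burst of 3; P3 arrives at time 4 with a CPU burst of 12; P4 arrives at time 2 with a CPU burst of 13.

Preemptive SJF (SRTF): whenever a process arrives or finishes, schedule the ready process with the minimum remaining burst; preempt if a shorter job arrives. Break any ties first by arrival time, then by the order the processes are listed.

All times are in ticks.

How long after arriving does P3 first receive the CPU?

Timeline: | P2 0-3 | P0 3-7 | P3 7-19 | P4 19-32 | P1 32-45 |
Completion: P0=7  P1=45  P2=3  P3=19  P4=32
Turnaround (C−A): P0=7  P1=42  P2=3  P3=15  P4=30
Response(P3) = first start − arrival = 7 − 4 = 3

3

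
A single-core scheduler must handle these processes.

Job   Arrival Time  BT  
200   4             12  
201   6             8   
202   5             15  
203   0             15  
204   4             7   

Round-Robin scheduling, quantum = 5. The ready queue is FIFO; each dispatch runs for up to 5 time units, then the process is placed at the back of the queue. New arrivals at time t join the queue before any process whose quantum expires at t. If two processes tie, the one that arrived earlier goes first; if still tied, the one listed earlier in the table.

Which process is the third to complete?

201

Gantt: | 203 0-5 | 200 5-10 | 204 10-15 | 202 15-20 | 203 20-25 | 201 25-30 | 200 30-35 | 204 35-37 | 202 37-42 | 203 42-47 | 201 47-50 | 200 50-52 | 202 52-57 |
Completion: 200=52  201=50  202=57  203=47  204=37
Finish order: 204 → 203 → 201 → 200 → 202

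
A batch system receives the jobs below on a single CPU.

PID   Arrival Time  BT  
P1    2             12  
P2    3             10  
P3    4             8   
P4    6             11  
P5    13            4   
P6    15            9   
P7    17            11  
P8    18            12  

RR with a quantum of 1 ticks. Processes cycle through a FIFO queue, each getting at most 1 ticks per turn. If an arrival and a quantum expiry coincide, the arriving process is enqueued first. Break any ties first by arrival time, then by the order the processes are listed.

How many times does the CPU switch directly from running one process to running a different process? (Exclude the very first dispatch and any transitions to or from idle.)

75

Schedule: | idle 0-2 | P1 2-3 | P2 3-4 | P1 4-5 | P3 5-6 | P2 6-7 | P1 7-8 | P4 8-9 | P3 9-10 | P2 10-11 | P1 11-12 | P4 12-13 | P3 13-14 | P2 14-15 | P1 15-16 | P5 16-17 | P4 17-18 | P3 18-19 | P6 19-20 | P2 20-21 | P1 21-22 | P7 22-23 | P5 23-24 | P8 24-25 | P4 25-26 | P3 26-27 | P6 27-28 | P2 28-29 | P1 29-30 | P7 30-31 | P5 31-32 | P8 32-33 | P4 33-34 | P3 34-35 | P6 35-36 | P2 36-37 | P1 37-38 | P7 38-39 | P5 39-40 | P8 40-41 | P4 41-42 | P3 42-43 | P6 43-44 | P2 44-45 | P1 45-46 | P7 46-47 | P8 47-48 | P4 48-49 | P3 49-50 | P6 50-51 | P2 51-52 | P1 52-53 | P7 53-54 | P8 54-55 | P4 55-56 | P6 56-57 | P2 57-58 | P1 58-59 | P7 59-60 | P8 60-61 | P4 61-62 | P6 62-63 | P1 63-64 | P7 64-65 | P8 65-66 | P4 66-67 | P6 67-68 | P7 68-69 | P8 69-70 | P4 70-71 | P6 71-72 | P7 72-73 | P8 73-74 | P7 74-75 | P8 75-76 | P7 76-77 | P8 77-79 |
Completion: P1=64  P2=58  P3=50  P4=71  P5=40  P6=72  P7=77  P8=79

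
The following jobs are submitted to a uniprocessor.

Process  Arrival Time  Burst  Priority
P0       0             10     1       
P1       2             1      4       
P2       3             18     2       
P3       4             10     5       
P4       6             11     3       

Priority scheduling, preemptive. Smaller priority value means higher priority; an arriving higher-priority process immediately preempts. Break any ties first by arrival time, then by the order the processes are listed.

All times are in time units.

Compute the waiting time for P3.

36

Timeline: | P0 0-10 | P2 10-28 | P4 28-39 | P1 39-40 | P3 40-50 |
Completion: P0=10  P1=40  P2=28  P3=50  P4=39
Waiting(P3) = turnaround − burst = 46 − 10 = 36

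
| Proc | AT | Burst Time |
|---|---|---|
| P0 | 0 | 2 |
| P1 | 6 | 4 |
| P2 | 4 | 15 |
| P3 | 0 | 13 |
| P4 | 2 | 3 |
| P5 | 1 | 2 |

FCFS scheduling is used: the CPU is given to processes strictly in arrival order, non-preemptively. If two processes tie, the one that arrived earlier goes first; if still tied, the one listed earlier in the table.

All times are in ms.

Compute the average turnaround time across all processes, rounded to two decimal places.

Gantt: | P0 0-2 | P3 2-15 | P5 15-17 | P4 17-20 | P2 20-35 | P1 35-39 |
Completion: P0=2  P1=39  P2=35  P3=15  P4=20  P5=17
Turnaround (C−A): P0=2  P1=33  P2=31  P3=15  P4=18  P5=16
Turnaround times: P0=2, P1=33, P2=31, P3=15, P4=18, P5=16
Average turnaround = (2+33+31+15+18+16) / 6 = 115/6 = 19.17

19.17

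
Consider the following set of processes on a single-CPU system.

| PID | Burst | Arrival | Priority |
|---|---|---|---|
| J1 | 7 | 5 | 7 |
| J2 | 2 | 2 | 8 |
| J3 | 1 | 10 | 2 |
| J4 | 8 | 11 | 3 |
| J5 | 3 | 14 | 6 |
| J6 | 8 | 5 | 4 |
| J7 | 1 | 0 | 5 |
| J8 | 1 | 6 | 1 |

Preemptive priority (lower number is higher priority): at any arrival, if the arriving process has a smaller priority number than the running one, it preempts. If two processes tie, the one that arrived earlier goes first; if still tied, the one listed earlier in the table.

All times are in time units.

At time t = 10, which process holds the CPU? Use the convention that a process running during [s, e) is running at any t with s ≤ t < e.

J3

Schedule: | J7 0-1 | idle 1-2 | J2 2-4 | idle 4-5 | J6 5-6 | J8 6-7 | J6 7-10 | J3 10-11 | J4 11-19 | J6 19-23 | J5 23-26 | J1 26-33 |
Completion: J1=33  J2=4  J3=11  J4=19  J5=26  J6=23  J7=1  J8=7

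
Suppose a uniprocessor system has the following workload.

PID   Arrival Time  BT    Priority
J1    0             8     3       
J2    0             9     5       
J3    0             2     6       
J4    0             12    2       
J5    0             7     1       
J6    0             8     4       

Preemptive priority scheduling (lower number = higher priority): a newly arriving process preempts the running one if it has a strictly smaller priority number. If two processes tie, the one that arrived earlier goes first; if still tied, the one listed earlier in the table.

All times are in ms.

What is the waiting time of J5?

0

Schedule: | J5 0-7 | J4 7-19 | J1 19-27 | J6 27-35 | J2 35-44 | J3 44-46 |
Completion: J1=27  J2=44  J3=46  J4=19  J5=7  J6=35
Turnaround (C−A): J1=27  J2=44  J3=46  J4=19  J5=7  J6=35
Waiting(J5) = turnaround − burst = 7 − 7 = 0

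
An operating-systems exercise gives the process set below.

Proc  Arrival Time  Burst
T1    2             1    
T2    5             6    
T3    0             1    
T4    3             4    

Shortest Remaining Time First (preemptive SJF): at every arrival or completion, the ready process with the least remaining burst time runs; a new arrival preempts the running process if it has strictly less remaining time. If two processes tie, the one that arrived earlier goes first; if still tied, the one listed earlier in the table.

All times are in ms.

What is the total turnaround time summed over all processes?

14

Timeline: | T3 0-1 | idle 1-2 | T1 2-3 | T4 3-7 | T2 7-13 |
Completion: T1=3  T2=13  T3=1  T4=7
Turnaround (C−A): T1=1  T2=8  T3=1  T4=4
Turnaround = completion − arrival: T1=1, T2=8, T3=1, T4=4
Total turnaround = 1 + 8 + 1 + 4 = 14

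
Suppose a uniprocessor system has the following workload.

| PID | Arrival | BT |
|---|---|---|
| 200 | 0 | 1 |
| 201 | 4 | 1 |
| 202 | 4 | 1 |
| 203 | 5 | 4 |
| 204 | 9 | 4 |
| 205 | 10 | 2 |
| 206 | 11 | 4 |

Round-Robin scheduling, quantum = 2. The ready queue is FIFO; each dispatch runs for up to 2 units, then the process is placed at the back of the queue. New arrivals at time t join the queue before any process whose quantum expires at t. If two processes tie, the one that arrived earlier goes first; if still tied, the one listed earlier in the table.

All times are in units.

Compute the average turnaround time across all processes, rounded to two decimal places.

Gantt: | 200 0-1 | idle 1-4 | 201 4-5 | 202 5-6 | 203 6-10 | 204 10-12 | 205 12-14 | 206 14-16 | 204 16-18 | 206 18-20 |
Completion: 200=1  201=5  202=6  203=10  204=18  205=14  206=20
Turnaround times: 200=1, 201=1, 202=2, 203=5, 204=9, 205=4, 206=9
Average turnaround = (1+1+2+5+9+4+9) / 7 = 31/7 = 4.43

4.43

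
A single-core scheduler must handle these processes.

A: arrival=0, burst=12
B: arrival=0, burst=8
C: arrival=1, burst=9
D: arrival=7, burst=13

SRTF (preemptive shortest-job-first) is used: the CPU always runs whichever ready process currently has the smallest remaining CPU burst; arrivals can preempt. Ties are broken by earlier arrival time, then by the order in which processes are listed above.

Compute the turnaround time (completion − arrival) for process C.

16

Timeline: | B 0-8 | C 8-17 | A 17-29 | D 29-42 |
Completion: A=29  B=8  C=17  D=42
Turnaround (C−A): A=29  B=8  C=16  D=35
Turnaround(C) = completion − arrival = 17 − 1 = 16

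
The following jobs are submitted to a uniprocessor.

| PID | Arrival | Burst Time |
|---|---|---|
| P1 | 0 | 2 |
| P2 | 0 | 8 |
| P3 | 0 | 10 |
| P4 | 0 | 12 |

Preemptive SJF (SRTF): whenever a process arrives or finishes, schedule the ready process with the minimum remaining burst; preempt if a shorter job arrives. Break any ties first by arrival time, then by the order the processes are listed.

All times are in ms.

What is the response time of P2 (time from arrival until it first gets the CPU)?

2

Schedule: | P1 0-2 | P2 2-10 | P3 10-20 | P4 20-32 |
Completion: P1=2  P2=10  P3=20  P4=32
Turnaround (C−A): P1=2  P2=10  P3=20  P4=32
Response(P2) = first start − arrival = 2 − 0 = 2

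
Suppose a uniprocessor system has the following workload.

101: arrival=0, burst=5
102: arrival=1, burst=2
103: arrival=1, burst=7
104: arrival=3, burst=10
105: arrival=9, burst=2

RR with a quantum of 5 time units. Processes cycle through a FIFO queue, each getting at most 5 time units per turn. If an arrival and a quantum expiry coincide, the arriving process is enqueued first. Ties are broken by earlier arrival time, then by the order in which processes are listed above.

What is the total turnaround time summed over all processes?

64

Gantt: | 101 0-5 | 102 5-7 | 103 7-12 | 104 12-17 | 105 17-19 | 103 19-21 | 104 21-26 |
Completion: 101=5  102=7  103=21  104=26  105=19
Turnaround = completion − arrival: 101=5, 102=6, 103=20, 104=23, 105=10
Total turnaround = 5 + 6 + 20 + 23 + 10 = 64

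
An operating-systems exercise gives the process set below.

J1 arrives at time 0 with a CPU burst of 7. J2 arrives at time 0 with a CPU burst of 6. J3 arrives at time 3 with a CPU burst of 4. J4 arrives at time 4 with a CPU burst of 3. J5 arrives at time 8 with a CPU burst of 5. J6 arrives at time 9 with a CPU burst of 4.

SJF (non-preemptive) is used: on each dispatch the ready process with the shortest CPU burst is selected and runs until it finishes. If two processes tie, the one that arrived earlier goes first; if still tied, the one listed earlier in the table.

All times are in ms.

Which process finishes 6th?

Gantt: | J2 0-6 | J4 6-9 | J3 9-13 | J6 13-17 | J5 17-22 | J1 22-29 |
Completion: J1=29  J2=6  J3=13  J4=9  J5=22  J6=17
Turnaround (C−A): J1=29  J2=6  J3=10  J4=5  J5=14  J6=8
Finish order: J2 → J4 → J3 → J6 → J5 → J1

J1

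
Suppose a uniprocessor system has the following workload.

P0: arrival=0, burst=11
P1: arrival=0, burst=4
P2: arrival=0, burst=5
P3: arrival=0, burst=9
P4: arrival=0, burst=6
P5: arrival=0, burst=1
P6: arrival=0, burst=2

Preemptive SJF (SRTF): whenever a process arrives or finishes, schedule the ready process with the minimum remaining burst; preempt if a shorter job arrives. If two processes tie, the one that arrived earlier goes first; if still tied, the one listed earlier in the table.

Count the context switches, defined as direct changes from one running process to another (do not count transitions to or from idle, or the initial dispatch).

6

Gantt: | P5 0-1 | P6 1-3 | P1 3-7 | P2 7-12 | P4 12-18 | P3 18-27 | P0 27-38 |
Completion: P0=38  P1=7  P2=12  P3=27  P4=18  P5=1  P6=3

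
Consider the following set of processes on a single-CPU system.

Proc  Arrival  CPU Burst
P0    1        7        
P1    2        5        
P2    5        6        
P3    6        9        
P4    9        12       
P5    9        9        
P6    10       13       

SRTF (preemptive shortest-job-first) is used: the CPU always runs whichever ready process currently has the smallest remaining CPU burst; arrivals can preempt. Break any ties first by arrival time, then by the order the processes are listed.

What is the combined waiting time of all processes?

112

Timeline: | idle 0-1 | P0 1-2 | P1 2-7 | P0 7-13 | P2 13-19 | P3 19-28 | P5 28-37 | P4 37-49 | P6 49-62 |
Completion: P0=13  P1=7  P2=19  P3=28  P4=49  P5=37  P6=62
Waiting = turnaround − burst: P0=5, P1=0, P2=8, P3=13, P4=28, P5=19, P6=39
Total waiting = 5 + 0 + 8 + 13 + 28 + 19 + 39 = 112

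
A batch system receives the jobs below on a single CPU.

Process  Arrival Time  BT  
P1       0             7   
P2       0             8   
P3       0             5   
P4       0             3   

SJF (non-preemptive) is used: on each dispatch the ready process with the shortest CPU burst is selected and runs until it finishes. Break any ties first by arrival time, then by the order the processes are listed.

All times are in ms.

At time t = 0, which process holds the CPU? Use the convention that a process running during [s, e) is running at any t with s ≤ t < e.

Gantt: | P4 0-3 | P3 3-8 | P1 8-15 | P2 15-23 |
Completion: P1=15  P2=23  P3=8  P4=3
Turnaround (C−A): P1=15  P2=23  P3=8  P4=3

P4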